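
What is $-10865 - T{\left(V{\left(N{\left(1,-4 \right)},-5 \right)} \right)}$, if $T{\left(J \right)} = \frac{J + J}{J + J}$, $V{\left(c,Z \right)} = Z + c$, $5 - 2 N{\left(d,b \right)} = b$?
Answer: $-10866$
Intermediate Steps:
$N{\left(d,b \right)} = \frac{5}{2} - \frac{b}{2}$
$T{\left(J \right)} = 1$ ($T{\left(J \right)} = \frac{2 J}{2 J} = 2 J \frac{1}{2 J} = 1$)
$-10865 - T{\left(V{\left(N{\left(1,-4 \right)},-5 \right)} \right)} = -10865 - 1 = -10866$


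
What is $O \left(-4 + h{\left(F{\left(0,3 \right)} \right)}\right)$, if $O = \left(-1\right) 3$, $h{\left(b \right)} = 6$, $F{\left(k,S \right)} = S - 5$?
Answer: $-6$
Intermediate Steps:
$F{\left(k,S \right)} = -5 + S$ ($F{\left(k,S \right)} = S - 5 = -5 + S$)
$O = -3$
$O \left(-4 + h{\left(F{\left(0,3 \right)} \right)}\right) = - 3 \left(-4 + 6\right) = \left(-3\right) 2 = -6$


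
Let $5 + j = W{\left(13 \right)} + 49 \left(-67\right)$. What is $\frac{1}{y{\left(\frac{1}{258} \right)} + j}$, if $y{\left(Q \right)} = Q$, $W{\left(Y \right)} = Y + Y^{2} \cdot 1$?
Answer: $- \frac{258}{801347} \approx -0.00032196$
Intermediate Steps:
$W{\left(Y \right)} = Y + Y^{2}$
$j = -3106$ ($j = -5 + \left(13 \left(1 + 13\right) + 49 \left(-67\right)\right) = -5 + \left(13 \cdot 14 - 3283\right) = -5 + \left(182 - 3283\right) = -5 - 3101 = -3106$)
$\frac{1}{y{\left(\frac{1}{258} \right)} + j} = \frac{1}{\frac{1}{258} - 3106} = \frac{1}{- \frac{801347}{258}} = - \frac{258}{801347}$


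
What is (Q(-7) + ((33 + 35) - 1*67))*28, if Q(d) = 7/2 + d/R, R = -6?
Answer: 476/3 ≈ 158.67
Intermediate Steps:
Q(d) = 7/2 - d/6 (Q(d) = 7/2 + d/(-6) = 7*(½) + d*(-⅙) = 7/2 - d/6)
(Q(-7) + ((33 + 35) - 1*67))*28 = ((7/2 - ⅙*(-7)) + ((33 + 35) - 1*67))*28 = ((7/2 + 7/6) + (68 - 67))*28 = (14/3 + 1)*28 = (17/3)*28 = 476/3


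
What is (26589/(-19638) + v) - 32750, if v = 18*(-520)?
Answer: -275660923/6546 ≈ -42111.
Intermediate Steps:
v = -9360
(26589/(-19638) + v) - 32750 = (26589/(-19638) - 9360) - 32750 = (26589*(-1/19638) - 9360) - 32750 = (-8863/6546 - 9360) - 32750 = -61279423/6546 - 32750 = -275660923/6546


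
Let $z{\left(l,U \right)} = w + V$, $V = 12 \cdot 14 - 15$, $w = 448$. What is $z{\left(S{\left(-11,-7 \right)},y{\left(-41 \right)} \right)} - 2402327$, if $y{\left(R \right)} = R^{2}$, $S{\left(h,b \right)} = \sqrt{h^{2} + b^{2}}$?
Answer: $-2401726$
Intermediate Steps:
$V = 153$ ($V = 168 - 15 = 153$)
$S{\left(h,b \right)} = \sqrt{b^{2} + h^{2}}$
$z{\left(l,U \right)} = 601$ ($z{\left(l,U \right)} = 448 + 153 = 601$)
$z{\left(S{\left(-11,-7 \right)},y{\left(-41 \right)} \right)} - 2402327 = 601 - 2402327 = -2401726$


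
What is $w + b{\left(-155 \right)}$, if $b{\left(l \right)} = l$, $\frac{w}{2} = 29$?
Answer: $-97$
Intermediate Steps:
$w = 58$ ($w = 2 \cdot 29 = 58$)
$w + b{\left(-155 \right)} = 58 - 155 = -97$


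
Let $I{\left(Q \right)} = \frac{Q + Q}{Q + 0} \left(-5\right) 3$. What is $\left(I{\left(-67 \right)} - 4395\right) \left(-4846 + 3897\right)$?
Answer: $4199325$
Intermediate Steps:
$I{\left(Q \right)} = -30$ ($I{\left(Q \right)} = \frac{2 Q}{Q} \left(-5\right) 3 = 2 \left(-5\right) 3 = \left(-10\right) 3 = -30$)
$\left(I{\left(-67 \right)} - 4395\right) \left(-4846 + 3897\right) = \left(-30 - 4395\right) \left(-4846 + 3897\right) = \left(-4425\right) \left(-949\right) = 4199325$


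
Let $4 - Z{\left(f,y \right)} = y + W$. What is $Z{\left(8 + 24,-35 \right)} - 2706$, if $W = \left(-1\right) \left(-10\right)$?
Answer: $-2677$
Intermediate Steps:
$W = 10$
$Z{\left(f,y \right)} = -6 - y$ ($Z{\left(f,y \right)} = 4 - \left(y + 10\right) = 4 - \left(10 + y\right) = -6 - y$)
$Z{\left(8 + 24,-35 \right)} - 2706 = \left(-6 - -35\right) - 2706 = \left(-6 + 35\right) - 2706 = 29 - 2706 = -2677$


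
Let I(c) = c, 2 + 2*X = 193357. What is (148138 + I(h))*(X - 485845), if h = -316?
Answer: -57527518185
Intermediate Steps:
X = 193355/2 (X = -1 + (1/2)*193357 = -1 + 193357/2 = 193355/2 ≈ 96678.)
(148138 + I(h))*(X - 485845) = (148138 - 316)*(193355/2 - 485845) = 147822*(-778335/2) = -57527518185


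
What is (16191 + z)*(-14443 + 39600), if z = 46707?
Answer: 1582324986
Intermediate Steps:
(16191 + z)*(-14443 + 39600) = (16191 + 46707)*(-14443 + 39600) = 62898*25157 = 1582324986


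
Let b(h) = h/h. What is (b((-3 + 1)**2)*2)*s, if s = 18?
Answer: 36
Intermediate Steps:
b(h) = 1
(b((-3 + 1)**2)*2)*s = (1*2)*18 = 2*18 = 36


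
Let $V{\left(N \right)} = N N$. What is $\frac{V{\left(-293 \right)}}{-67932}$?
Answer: $- \frac{85849}{67932} \approx -1.2637$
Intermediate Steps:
$V{\left(N \right)} = N^{2}$
$\frac{V{\left(-293 \right)}}{-67932} = \frac{\left(-293\right)^{2}}{-67932} = 85849 \left(- \frac{1}{67932}\right) = - \frac{85849}{67932}$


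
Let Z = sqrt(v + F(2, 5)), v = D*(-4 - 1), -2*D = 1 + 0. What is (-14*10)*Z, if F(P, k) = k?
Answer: -70*sqrt(30) ≈ -383.41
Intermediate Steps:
D = -1/2 (D = -(1 + 0)/2 = -1/2*1 = -1/2 ≈ -0.50000)
v = 5/2 (v = -(-4 - 1)/2 = -1/2*(-5) = 5/2 ≈ 2.5000)
Z = sqrt(30)/2 (Z = sqrt(5/2 + 5) = sqrt(15/2) = sqrt(30)/2 ≈ 2.7386)
(-14*10)*Z = (-14*10)*(sqrt(30)/2) = -70*sqrt(30)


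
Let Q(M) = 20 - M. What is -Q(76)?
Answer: 56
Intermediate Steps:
-Q(76) = -(20 - 1*76) = -(20 - 76) = -1*(-56) = 56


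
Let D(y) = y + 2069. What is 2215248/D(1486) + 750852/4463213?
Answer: 3296597650228/5288907405 ≈ 623.30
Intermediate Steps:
D(y) = 2069 + y
2215248/D(1486) + 750852/4463213 = 2215248/(2069 + 1486) + 750852/4463213 = 2215248/3555 + 750852*(1/4463213) = 2215248*(1/3555) + 750852/4463213 = 738416/1185 + 750852/4463213 = 3296597650228/5288907405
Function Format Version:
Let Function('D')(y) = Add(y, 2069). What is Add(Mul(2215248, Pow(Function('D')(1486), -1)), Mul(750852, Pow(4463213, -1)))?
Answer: Rational(3296597650228, 5288907405) ≈ 623.30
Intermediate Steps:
Function('D')(y) = Add(2069, y)
Add(Mul(2215248, Pow(Function('D')(1486), -1)), Mul(750852, Pow(4463213, -1))) = Add(Mul(2215248, Pow(Add(2069, 1486), -1)), Mul(750852, Pow(4463213, -1))) = Add(Mul(2215248, Pow(3555, -1)), Mul(750852, Rational(1, 4463213))) = Add(Mul(2215248, Rational(1, 3555)), Rational(750852, 4463213)) = Add(Rational(738416, 1185), Rational(750852, 4463213)) = Rational(3296597650228, 5288907405)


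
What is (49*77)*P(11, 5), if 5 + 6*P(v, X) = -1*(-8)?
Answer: 3773/2 ≈ 1886.5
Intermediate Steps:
P(v, X) = 1/2 (P(v, X) = -5/6 + (-1*(-8))/6 = -5/6 + (1/6)*8 = -5/6 + 4/3 = 1/2)
(49*77)*P(11, 5) = (49*77)*(1/2) = 3773*(1/2) = 3773/2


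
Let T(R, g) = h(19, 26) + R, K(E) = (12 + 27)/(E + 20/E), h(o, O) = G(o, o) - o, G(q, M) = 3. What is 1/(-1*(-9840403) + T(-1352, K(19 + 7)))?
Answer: 1/9839035 ≈ 1.0164e-7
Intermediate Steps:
h(o, O) = 3 - o
K(E) = 39/(E + 20/E)
T(R, g) = -16 + R (T(R, g) = (3 - 1*19) + R = (3 - 19) + R = -16 + R)
1/(-1*(-9840403) + T(-1352, K(19 + 7))) = 1/(-1*(-9840403) + (-16 - 1352)) = 1/(9840403 - 1368) = 1/9839035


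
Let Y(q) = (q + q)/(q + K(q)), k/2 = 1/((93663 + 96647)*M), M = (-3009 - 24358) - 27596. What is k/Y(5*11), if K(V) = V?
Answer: -1/5230004265 ≈ -1.9120e-10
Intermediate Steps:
M = -54963 (M = -27367 - 27596 = -54963)
k = -1/5230004265 (k = 2*(1/((93663 + 96647)*(-54963))) = 2*(-1/54963/190310) = 2*((1/190310)*(-1/54963)) = 2*(-1/10460008530) = -1/5230004265 ≈ -1.9120e-10)
Y(q) = 1 (Y(q) = (q + q)/(q + q) = (2*q)/((2*q)) = (2*q)*(1/(2*q)) = 1)
k/Y(5*11) = -1/5230004265/1 = -1/5230004265*1 = -1/5230004265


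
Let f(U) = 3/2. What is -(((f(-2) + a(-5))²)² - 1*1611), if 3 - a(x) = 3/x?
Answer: 9344799/10000 ≈ 934.48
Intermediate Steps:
a(x) = 3 - 3/x
f(U) = 3/2 (f(U) = 3*(½) = 3/2)
-(((f(-2) + a(-5))²)² - 1*1611) = -(((3/2 + (3 - 3/(-5)))²)² - 1*1611) = -(((3/2 + (3 - 3*(-⅕)))²)² - 1611) = -(((3/2 + (3 + ⅗))²)² - 1611) = -(((3/2 + 18/5)²)² - 1611) = -(((51/10)²)² - 1611) = -((2601/100)² - 1611) = -(6765201/10000 - 1611) = -1*(-9344799/10000) = 9344799/10000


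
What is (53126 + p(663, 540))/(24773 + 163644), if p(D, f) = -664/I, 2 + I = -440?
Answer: 11741178/41640157 ≈ 0.28197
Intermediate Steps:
I = -442 (I = -2 - 440 = -442)
p(D, f) = 332/221 (p(D, f) = -664/(-442) = -664*(-1/442) = 332/221)
(53126 + p(663, 540))/(24773 + 163644) = (53126 + 332/221)/(24773 + 163644) = (11741178/221)/188417 = (11741178/221)*(1/188417) = 11741178/41640157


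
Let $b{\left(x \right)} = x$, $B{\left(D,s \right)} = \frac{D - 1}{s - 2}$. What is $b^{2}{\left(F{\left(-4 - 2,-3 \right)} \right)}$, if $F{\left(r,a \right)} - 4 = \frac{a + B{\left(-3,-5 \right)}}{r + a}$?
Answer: $\frac{72361}{3969} \approx 18.232$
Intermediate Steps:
$B{\left(D,s \right)} = \frac{-1 + D}{-2 + s}$
$F{\left(r,a \right)} = 4 + \frac{\frac{4}{7} + a}{a + r}$ ($F{\left(r,a \right)} = 4 + \frac{a + \frac{-1 - 3}{-2 - 5}}{r + a} = 4 + \frac{a + \frac{1}{-7} \left(-4\right)}{a + r} = 4 + \frac{a - - \frac{4}{7}}{a + r} = 4 + \frac{a + \frac{4}{7}}{a + r} = 4 + \frac{\frac{4}{7} + a}{a + r}$)
$b^{2}{\left(F{\left(-4 - 2,-3 \right)} \right)} = \left(\frac{\frac{4}{7} + 4 \left(-4 - 2\right) + 5 \left(-3\right)}{-3 - 6}\right)^{2} = \left(\frac{\frac{4}{7} + 4 \left(-6\right) - 15}{-3 - 6}\right)^{2} = \left(\frac{\frac{4}{7} - 24 - 15}{-9}\right)^{2} = \left(\left(- \frac{1}{9}\right) \left(- \frac{269}{7}\right)\right)^{2} = \left(\frac{269}{63}\right)^{2} = \frac{72361}{3969}$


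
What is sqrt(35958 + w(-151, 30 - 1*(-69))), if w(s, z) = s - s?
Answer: sqrt(35958) ≈ 189.63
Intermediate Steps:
w(s, z) = 0
sqrt(35958 + w(-151, 30 - 1*(-69))) = sqrt(35958 + 0) = sqrt(35958)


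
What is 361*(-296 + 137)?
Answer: -57399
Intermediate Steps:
361*(-296 + 137) = 361*(-159) = -57399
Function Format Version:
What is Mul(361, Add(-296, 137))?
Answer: -57399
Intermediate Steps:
Mul(361, Add(-296, 137)) = Mul(361, -159) = -57399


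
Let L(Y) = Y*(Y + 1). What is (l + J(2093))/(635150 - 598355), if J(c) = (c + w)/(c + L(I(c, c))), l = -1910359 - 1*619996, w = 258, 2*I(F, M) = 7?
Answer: -21343535021/310365825 ≈ -68.769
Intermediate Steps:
I(F, M) = 7/2 (I(F, M) = (½)*7 = 7/2)
L(Y) = Y*(1 + Y)
l = -2530355 (l = -1910359 - 619996 = -2530355)
J(c) = (258 + c)/(63/4 + c) (J(c) = (c + 258)/(c + 7*(1 + 7/2)/2) = (258 + c)/(c + (7/2)*(9/2)) = (258 + c)/(c + 63/4) = (258 + c)/(63/4 + c))
(l + J(2093))/(635150 - 598355) = (-2530355 + 4*(258 + 2093)/(63 + 4*2093))/(635150 - 598355) = (-2530355 + 4*2351/(63 + 8372))/36795 = (-2530355 + 4*2351/8435)*(1/36795) = (-2530355 + 4*(1/8435)*2351)*(1/36795) = (-2530355 + 9404/8435)*(1/36795) = -21343535021/8435*1/36795 = -21343535021/310365825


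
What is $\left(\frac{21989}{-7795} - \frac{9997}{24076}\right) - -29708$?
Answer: $\frac{428828070737}{14436340} \approx 29705.0$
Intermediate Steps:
$\left(\frac{21989}{-7795} - \frac{9997}{24076}\right) - -29708 = \left(21989 \left(- \frac{1}{7795}\right) - \frac{769}{1852}\right) + 29708 = \left(- \frac{21989}{7795} - \frac{769}{1852}\right) + 29708 = - \frac{46717983}{14436340} + 29708 = \frac{428828070737}{14436340}$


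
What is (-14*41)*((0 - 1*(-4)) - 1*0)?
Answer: -2296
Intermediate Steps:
(-14*41)*((0 - 1*(-4)) - 1*0) = -574*((0 + 4) + 0) = -574*(4 + 0) = -574*4 = -2296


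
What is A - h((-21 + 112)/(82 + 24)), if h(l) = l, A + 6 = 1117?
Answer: 117675/106 ≈ 1110.1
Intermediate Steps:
A = 1111 (A = -6 + 1117 = 1111)
A - h((-21 + 112)/(82 + 24)) = 1111 - (-21 + 112)/(82 + 24) = 1111 - 91/106 = 117675/106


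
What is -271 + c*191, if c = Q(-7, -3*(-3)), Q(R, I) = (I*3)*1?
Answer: 4886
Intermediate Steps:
Q(R, I) = 3*I (Q(R, I) = (3*I)*1 = 3*I)
c = 27 (c = 3*(-3*(-3)) = 3*9 = 27)
-271 + c*191 = -271 + 27*191 = -271 + 5157 = 4886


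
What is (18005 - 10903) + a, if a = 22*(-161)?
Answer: 3560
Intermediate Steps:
a = -3542
(18005 - 10903) + a = (18005 - 10903) - 3542 = 7102 - 3542 = 3560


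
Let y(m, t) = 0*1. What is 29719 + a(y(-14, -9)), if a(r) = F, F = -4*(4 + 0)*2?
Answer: 29687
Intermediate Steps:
y(m, t) = 0
F = -32 (F = -4*4*2 = -16*2 = -32)
a(r) = -32
29719 + a(y(-14, -9)) = 29719 - 32 = 29687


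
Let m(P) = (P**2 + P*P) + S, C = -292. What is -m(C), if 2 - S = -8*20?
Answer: -170690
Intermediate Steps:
S = 162 (S = 2 - (-8)*20 = 2 - 1*(-160) = 2 + 160 = 162)
m(P) = 162 + 2*P**2 (m(P) = (P**2 + P*P) + 162 = (P**2 + P**2) + 162 = 2*P**2 + 162 = 162 + 2*P**2)
-m(C) = -(162 + 2*(-292)**2) = -(162 + 2*85264) = -(162 + 170528) = -1*170690 = -170690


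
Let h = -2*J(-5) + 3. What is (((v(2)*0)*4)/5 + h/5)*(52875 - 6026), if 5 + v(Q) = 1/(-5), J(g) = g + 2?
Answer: 421641/5 ≈ 84328.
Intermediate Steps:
J(g) = 2 + g
v(Q) = -26/5 (v(Q) = -5 + 1/(-5) = -5 - 1/5 = -26/5)
h = 9 (h = -2*(2 - 5) + 3 = -2*(-3) + 3 = 6 + 3 = 9)
(((v(2)*0)*4)/5 + h/5)*(52875 - 6026) = ((-26/5*0*4)/5 + 9/5)*(52875 - 6026) = ((0*4)*(1/5) + 9*(1/5))*46849 = (0*(1/5) + 9/5)*46849 = (0 + 9/5)*46849 = (9/5)*46849 = 421641/5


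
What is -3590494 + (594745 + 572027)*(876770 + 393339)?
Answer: 1481924027654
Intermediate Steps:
-3590494 + (594745 + 572027)*(876770 + 393339) = -3590494 + 1166772*1270109 = -3590494 + 1481927618148 = 1481924027654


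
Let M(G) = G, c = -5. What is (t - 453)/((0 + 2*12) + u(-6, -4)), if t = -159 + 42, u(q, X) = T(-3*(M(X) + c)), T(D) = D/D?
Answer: -114/5 ≈ -22.800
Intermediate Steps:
T(D) = 1
u(q, X) = 1
t = -117
(t - 453)/((0 + 2*12) + u(-6, -4)) = (-117 - 453)/((0 + 2*12) + 1) = -570/((0 + 24) + 1) = -570/(24 + 1) = -570/25 = -570*1/25 = -114/5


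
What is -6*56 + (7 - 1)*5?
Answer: -306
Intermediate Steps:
-6*56 + (7 - 1)*5 = -336 + 6*5 = -336 + 30 = -306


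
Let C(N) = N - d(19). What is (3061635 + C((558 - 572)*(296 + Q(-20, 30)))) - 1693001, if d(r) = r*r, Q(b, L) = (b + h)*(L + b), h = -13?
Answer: 1368749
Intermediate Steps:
Q(b, L) = (-13 + b)*(L + b) (Q(b, L) = (b - 13)*(L + b) = (-13 + b)*(L + b))
d(r) = r²
C(N) = -361 + N (C(N) = N - 1*19² = N - 1*361 = N - 361 = -361 + N)
(3061635 + C((558 - 572)*(296 + Q(-20, 30)))) - 1693001 = (3061635 + (-361 + (558 - 572)*(296 + ((-20)² - 13*30 - 13*(-20) + 30*(-20))))) - 1693001 = (3061635 + (-361 - 14*(296 + (400 - 390 + 260 - 600)))) - 1693001 = (3061635 + (-361 - 14*(296 - 330))) - 1693001 = (3061635 + (-361 - 14*(-34))) - 1693001 = (3061635 + (-361 + 476)) - 1693001 = (3061635 + 115) - 1693001 = 3061750 - 1693001 = 1368749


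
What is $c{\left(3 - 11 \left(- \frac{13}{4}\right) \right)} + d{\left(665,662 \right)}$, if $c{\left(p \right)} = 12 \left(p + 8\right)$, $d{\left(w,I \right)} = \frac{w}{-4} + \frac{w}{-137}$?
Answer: $\frac{213663}{548} \approx 389.9$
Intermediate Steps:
$d{\left(w,I \right)} = - \frac{141 w}{548}$ ($d{\left(w,I \right)} = w \left(- \frac{1}{4}\right) + w \left(- \frac{1}{137}\right) = - \frac{w}{4} - \frac{w}{137} = - \frac{141 w}{548}$)
$c{\left(p \right)} = 96 + 12 p$ ($c{\left(p \right)} = 12 \left(8 + p\right) = 96 + 12 p$)
$c{\left(3 - 11 \left(- \frac{13}{4}\right) \right)} + d{\left(665,662 \right)} = \left(96 + 12 \left(3 - 11 \left(- \frac{13}{4}\right)\right)\right) - \frac{93765}{548} = \left(96 + 12 \left(3 - 11 \left(\left(-13\right) \frac{1}{4}\right)\right)\right) - \frac{93765}{548} = \left(96 + 12 \left(3 - - \frac{143}{4}\right)\right) - \frac{93765}{548} = \left(96 + 12 \left(3 + \frac{143}{4}\right)\right) - \frac{93765}{548} = \left(96 + 12 \cdot \frac{155}{4}\right) - \frac{93765}{548} = \left(96 + 465\right) - \frac{93765}{548} = 561 - \frac{93765}{548} = \frac{213663}{548}$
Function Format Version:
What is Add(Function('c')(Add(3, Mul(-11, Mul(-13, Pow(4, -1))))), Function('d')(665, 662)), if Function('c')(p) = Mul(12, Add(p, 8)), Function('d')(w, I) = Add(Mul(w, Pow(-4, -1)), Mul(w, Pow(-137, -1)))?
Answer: Rational(213663, 548) ≈ 389.90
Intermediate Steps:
Function('d')(w, I) = Mul(Rational(-141, 548), w) (Function('d')(w, I) = Add(Mul(w, Rational(-1, 4)), Mul(w, Rational(-1, 137))) = Add(Mul(Rational(-1, 4), w), Mul(Rational(-1, 137), w)) = Mul(Rational(-141, 548), w))
Function('c')(p) = Add(96, Mul(12, p)) (Function('c')(p) = Mul(12, Add(8, p)) = Add(96, Mul(12, p)))
Add(Function('c')(Add(3, Mul(-11, Mul(-13, Pow(4, -1))))), Function('d')(665, 662)) = Add(Add(96, Mul(12, Add(3, Mul(-11, Mul(-13, Pow(4, -1)))))), Mul(Rational(-141, 548), 665)) = Add(Add(96, Mul(12, Add(3, Mul(-11, Mul(-13, Rational(1, 4)))))), Rational(-93765, 548)) = Add(Add(96, Mul(12, Add(3, Mul(-11, Rational(-13, 4))))), Rational(-93765, 548)) = Add(Add(96, Mul(12, Add(3, Rational(143, 4)))), Rational(-93765, 548)) = Add(Add(96, Mul(12, Rational(155, 4))), Rational(-93765, 548)) = Add(Add(96, 465), Rational(-93765, 548)) = Add(561, Rational(-93765, 548)) = Rational(213663, 548)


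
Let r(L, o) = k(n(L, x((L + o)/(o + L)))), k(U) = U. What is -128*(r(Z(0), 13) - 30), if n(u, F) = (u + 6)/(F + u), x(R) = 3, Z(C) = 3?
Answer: 3648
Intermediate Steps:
n(u, F) = (6 + u)/(F + u)
r(L, o) = (6 + L)/(3 + L)
-128*(r(Z(0), 13) - 30) = -128*((6 + 3)/(3 + 3) - 30) = -128*(9/6 - 30) = -128*((⅙)*9 - 30) = -128*(3/2 - 30) = -128*(-57/2) = 3648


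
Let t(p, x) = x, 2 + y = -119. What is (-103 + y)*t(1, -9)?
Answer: 2016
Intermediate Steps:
y = -121 (y = -2 - 119 = -121)
(-103 + y)*t(1, -9) = (-103 - 121)*(-9) = -224*(-9) = 2016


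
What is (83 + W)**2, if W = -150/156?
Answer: 4549689/676 ≈ 6730.3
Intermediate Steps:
W = -25/26 (W = -150*1/156 = -25/26 ≈ -0.96154)
(83 + W)**2 = (83 - 25/26)**2 = (2133/26)**2 = 4549689/676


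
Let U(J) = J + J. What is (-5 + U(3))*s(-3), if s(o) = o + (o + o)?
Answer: -9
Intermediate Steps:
s(o) = 3*o (s(o) = o + 2*o = 3*o)
U(J) = 2*J
(-5 + U(3))*s(-3) = (-5 + 2*3)*(3*(-3)) = (-5 + 6)*(-9) = 1*(-9) = -9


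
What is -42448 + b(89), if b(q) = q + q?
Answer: -42270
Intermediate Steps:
b(q) = 2*q
-42448 + b(89) = -42448 + 2*89 = -42448 + 178 = -42270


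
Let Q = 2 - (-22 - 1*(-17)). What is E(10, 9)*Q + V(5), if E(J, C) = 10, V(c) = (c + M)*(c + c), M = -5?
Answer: 70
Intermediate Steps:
V(c) = 2*c*(-5 + c) (V(c) = (c - 5)*(c + c) = (-5 + c)*(2*c) = 2*c*(-5 + c))
Q = 7 (Q = 2 - (-22 + 17) = 2 - 1*(-5) = 2 + 5 = 7)
E(10, 9)*Q + V(5) = 10*7 + 2*5*(-5 + 5) = 70 + 2*5*0 = 70 + 0 = 70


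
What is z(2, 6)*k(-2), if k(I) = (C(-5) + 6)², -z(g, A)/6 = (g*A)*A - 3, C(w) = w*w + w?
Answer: -279864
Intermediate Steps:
C(w) = w + w² (C(w) = w² + w = w + w²)
z(g, A) = 18 - 6*g*A² (z(g, A) = -6*((g*A)*A - 3) = -6*((A*g)*A - 3) = -6*(g*A² - 3) = -6*(-3 + g*A²) = 18 - 6*g*A²)
k(I) = 676 (k(I) = (-5*(1 - 5) + 6)² = (-5*(-4) + 6)² = (20 + 6)² = 26² = 676)
z(2, 6)*k(-2) = (18 - 6*2*6²)*676 = (18 - 6*2*36)*676 = (18 - 432)*676 = -414*676 = -279864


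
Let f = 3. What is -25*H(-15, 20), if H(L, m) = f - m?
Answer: 425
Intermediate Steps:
H(L, m) = 3 - m
-25*H(-15, 20) = -25*(3 - 1*20) = -25*(3 - 20) = -25*(-17) = 425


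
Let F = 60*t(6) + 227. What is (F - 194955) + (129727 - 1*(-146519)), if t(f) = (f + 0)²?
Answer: 83678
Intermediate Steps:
t(f) = f²
F = 2387 (F = 60*6² + 227 = 60*36 + 227 = 2160 + 227 = 2387)
(F - 194955) + (129727 - 1*(-146519)) = (2387 - 194955) + (129727 - 1*(-146519)) = -192568 + (129727 + 146519) = -192568 + 276246 = 83678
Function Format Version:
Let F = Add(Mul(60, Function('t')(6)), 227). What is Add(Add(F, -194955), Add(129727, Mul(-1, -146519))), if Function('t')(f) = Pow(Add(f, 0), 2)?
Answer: 83678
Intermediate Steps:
Function('t')(f) = Pow(f, 2)
F = 2387 (F = Add(Mul(60, Pow(6, 2)), 227) = Add(Mul(60, 36), 227) = Add(2160, 227) = 2387)
Add(Add(F, -194955), Add(129727, Mul(-1, -146519))) = Add(Add(2387, -194955), Add(129727, Mul(-1, -146519))) = Add(-192568, Add(129727, 146519)) = Add(-192568, 276246) = 83678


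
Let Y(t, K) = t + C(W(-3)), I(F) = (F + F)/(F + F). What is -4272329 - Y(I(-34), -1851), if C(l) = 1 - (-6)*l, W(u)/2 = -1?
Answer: -4272319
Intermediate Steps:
W(u) = -2 (W(u) = 2*(-1) = -2)
C(l) = 1 + 6*l
I(F) = 1 (I(F) = (2*F)/((2*F)) = (2*F)*(1/(2*F)) = 1)
Y(t, K) = -11 + t (Y(t, K) = t + (1 + 6*(-2)) = t + (1 - 12) = t - 11 = -11 + t)
-4272329 - Y(I(-34), -1851) = -4272329 - (-11 + 1) = -4272329 - 1*(-10) = -4272329 + 10 = -4272319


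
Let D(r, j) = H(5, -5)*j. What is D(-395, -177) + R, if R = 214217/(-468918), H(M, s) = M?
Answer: -415206647/468918 ≈ -885.46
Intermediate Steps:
D(r, j) = 5*j
R = -214217/468918 (R = 214217*(-1/468918) = -214217/468918 ≈ -0.45683)
D(-395, -177) + R = 5*(-177) - 214217/468918 = -885 - 214217/468918 = -415206647/468918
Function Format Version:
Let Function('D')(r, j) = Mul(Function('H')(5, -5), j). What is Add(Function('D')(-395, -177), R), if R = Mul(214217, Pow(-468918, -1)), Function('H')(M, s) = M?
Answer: Rational(-415206647, 468918) ≈ -885.46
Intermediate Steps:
Function('D')(r, j) = Mul(5, j)
R = Rational(-214217, 468918) (R = Mul(214217, Rational(-1, 468918)) = Rational(-214217, 468918) ≈ -0.45683)
Add(Function('D')(-395, -177), R) = Add(Mul(5, -177), Rational(-214217, 468918)) = Add(-885, Rational(-214217, 468918)) = Rational(-415206647, 468918)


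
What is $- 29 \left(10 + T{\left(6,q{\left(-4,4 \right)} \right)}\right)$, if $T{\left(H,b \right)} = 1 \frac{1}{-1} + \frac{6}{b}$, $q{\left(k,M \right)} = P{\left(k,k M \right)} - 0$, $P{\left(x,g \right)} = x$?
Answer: $- \frac{435}{2} \approx -217.5$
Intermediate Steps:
$q{\left(k,M \right)} = k$ ($q{\left(k,M \right)} = k - 0 = k + 0 = k$)
$T{\left(H,b \right)} = -1 + \frac{6}{b}$ ($T{\left(H,b \right)} = 1 \left(-1\right) + \frac{6}{b} = -1 + \frac{6}{b}$)
$- 29 \left(10 + T{\left(6,q{\left(-4,4 \right)} \right)}\right) = - 29 \left(10 + \frac{6 - -4}{-4}\right) = - 29 \left(10 - \frac{6 + 4}{4}\right) = - 29 \left(10 - \frac{5}{2}\right) = \left(-29\right) \frac{15}{2} = - \frac{435}{2}$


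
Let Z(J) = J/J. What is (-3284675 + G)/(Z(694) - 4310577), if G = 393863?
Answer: 722703/1077644 ≈ 0.67063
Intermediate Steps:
Z(J) = 1
(-3284675 + G)/(Z(694) - 4310577) = (-3284675 + 393863)/(1 - 4310577) = -2890812/(-4310576) = -2890812*(-1/4310576) = 722703/1077644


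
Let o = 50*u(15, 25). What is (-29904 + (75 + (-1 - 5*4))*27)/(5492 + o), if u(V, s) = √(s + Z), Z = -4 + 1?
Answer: -6509393/1254461 + 118525*√22/2508922 ≈ -4.9674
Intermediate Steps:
Z = -3
u(V, s) = √(-3 + s) (u(V, s) = √(s - 3) = √(-3 + s))
o = 50*√22 (o = 50*√(-3 + 25) = 50*√22 ≈ 234.52)
(-29904 + (75 + (-1 - 5*4))*27)/(5492 + o) = (-29904 + (75 + (-1 - 5*4))*27)/(5492 + 50*√22) = (-29904 + (75 + (-1 - 20))*27)/(5492 + 50*√22) = (-29904 + (75 - 21)*27)/(5492 + 50*√22) = (-29904 + 54*27)/(5492 + 50*√22) = (-29904 + 1458)/(5492 + 50*√22) = -28446/(5492 + 50*√22)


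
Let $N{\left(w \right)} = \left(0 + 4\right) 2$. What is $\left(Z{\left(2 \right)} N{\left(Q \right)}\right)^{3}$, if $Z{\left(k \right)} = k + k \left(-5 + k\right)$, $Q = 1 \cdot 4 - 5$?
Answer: $-32768$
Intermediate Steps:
$Q = -1$ ($Q = 4 - 5 = -1$)
$N{\left(w \right)} = 8$ ($N{\left(w \right)} = 4 \cdot 2 = 8$)
$\left(Z{\left(2 \right)} N{\left(Q \right)}\right)^{3} = \left(2 \left(-4 + 2\right) 8\right)^{3} = \left(2 \left(-2\right) 8\right)^{3} = \left(\left(-4\right) 8\right)^{3} = \left(-32\right)^{3} = -32768$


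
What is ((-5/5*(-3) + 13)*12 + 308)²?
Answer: 250000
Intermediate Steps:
((-5/5*(-3) + 13)*12 + 308)² = ((-5*⅕*(-3) + 13)*12 + 308)² = ((-1*(-3) + 13)*12 + 308)² = ((3 + 13)*12 + 308)² = (16*12 + 308)² = (192 + 308)² = 500² = 250000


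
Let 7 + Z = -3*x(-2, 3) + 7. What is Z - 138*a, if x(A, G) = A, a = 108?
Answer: -14898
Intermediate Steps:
Z = 6 (Z = -7 + (-3*(-2) + 7) = -7 + (6 + 7) = -7 + 13 = 6)
Z - 138*a = 6 - 138*108 = 6 - 14904 = -14898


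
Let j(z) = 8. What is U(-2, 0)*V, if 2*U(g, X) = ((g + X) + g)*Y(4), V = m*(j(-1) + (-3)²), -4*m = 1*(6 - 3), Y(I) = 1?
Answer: 51/2 ≈ 25.500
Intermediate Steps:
m = -¾ (m = -(6 - 3)/4 = -3/4 = -¼*3 = -¾ ≈ -0.75000)
V = -51/4 (V = -3*(8 + (-3)²)/4 = -3*(8 + 9)/4 = -¾*17 = -51/4 ≈ -12.750)
U(g, X) = g + X/2 (U(g, X) = (((g + X) + g)*1)/2 = (((X + g) + g)*1)/2 = ((X + 2*g)*1)/2 = (X + 2*g)/2 = g + X/2)
U(-2, 0)*V = (-2 + (½)*0)*(-51/4) = (-2 + 0)*(-51/4) = -2*(-51/4) = 51/2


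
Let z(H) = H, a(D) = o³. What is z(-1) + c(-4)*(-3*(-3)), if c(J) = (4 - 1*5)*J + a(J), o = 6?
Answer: 1979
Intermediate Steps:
a(D) = 216 (a(D) = 6³ = 216)
c(J) = 216 - J (c(J) = (4 - 1*5)*J + 216 = (4 - 5)*J + 216 = -J + 216 = 216 - J)
z(-1) + c(-4)*(-3*(-3)) = -1 + (216 - 1*(-4))*(-3*(-3)) = -1 + (216 + 4)*9 = -1 + 220*9 = -1 + 1980 = 1979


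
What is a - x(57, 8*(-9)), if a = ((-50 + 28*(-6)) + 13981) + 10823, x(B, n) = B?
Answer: 24529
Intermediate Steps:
a = 24586 (a = ((-50 - 168) + 13981) + 10823 = (-218 + 13981) + 10823 = 13763 + 10823 = 24586)
a - x(57, 8*(-9)) = 24586 - 1*57 = 24586 - 57 = 24529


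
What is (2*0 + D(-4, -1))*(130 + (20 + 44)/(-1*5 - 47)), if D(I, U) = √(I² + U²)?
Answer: 1674*√17/13 ≈ 530.93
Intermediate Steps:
(2*0 + D(-4, -1))*(130 + (20 + 44)/(-1*5 - 47)) = (2*0 + √((-4)² + (-1)²))*(130 + (20 + 44)/(-1*5 - 47)) = (0 + √(16 + 1))*(130 + 64/(-5 - 47)) = (0 + √17)*(130 + 64/(-52)) = √17*(130 + 64*(-1/52)) = √17*(130 - 16/13) = √17*(1674/13) = 1674*√17/13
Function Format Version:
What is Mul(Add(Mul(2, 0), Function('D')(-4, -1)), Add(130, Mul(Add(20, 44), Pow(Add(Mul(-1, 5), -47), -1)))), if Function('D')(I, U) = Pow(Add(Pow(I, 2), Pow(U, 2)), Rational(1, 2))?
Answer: Mul(Rational(1674, 13), Pow(17, Rational(1, 2))) ≈ 530.93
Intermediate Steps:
Mul(Add(Mul(2, 0), Function('D')(-4, -1)), Add(130, Mul(Add(20, 44), Pow(Add(Mul(-1, 5), -47), -1)))) = Mul(Add(Mul(2, 0), Pow(Add(Pow(-4, 2), Pow(-1, 2)), Rational(1, 2))), Add(130, Mul(Add(20, 44), Pow(Add(Mul(-1, 5), -47), -1)))) = Mul(Add(0, Pow(Add(16, 1), Rational(1, 2))), Add(130, Mul(64, Pow(Add(-5, -47), -1)))) = Mul(Add(0, Pow(17, Rational(1, 2))), Add(130, Mul(64, Pow(-52, -1)))) = Mul(Pow(17, Rational(1, 2)), Add(130, Mul(64, Rational(-1, 52)))) = Mul(Pow(17, Rational(1, 2)), Add(130, Rational(-16, 13))) = Mul(Pow(17, Rational(1, 2)), Rational(1674, 13)) = Mul(Rational(1674, 13), Pow(17, Rational(1, 2)))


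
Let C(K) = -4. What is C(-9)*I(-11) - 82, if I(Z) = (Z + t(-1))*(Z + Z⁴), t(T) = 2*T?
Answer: 760678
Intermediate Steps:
I(Z) = (-2 + Z)*(Z + Z⁴) (I(Z) = (Z + 2*(-1))*(Z + Z⁴) = (Z - 2)*(Z + Z⁴) = (-2 + Z)*(Z + Z⁴))
C(-9)*I(-11) - 82 = -(-44)*(-2 - 11 + (-11)⁴ - 2*(-11)³) - 82 = -(-44)*(-2 - 11 + 14641 - 2*(-1331)) - 82 = -(-44)*(-2 - 11 + 14641 + 2662) - 82 = -(-44)*17290 - 82 = -4*(-190190) - 82 = 760760 - 82 = 760678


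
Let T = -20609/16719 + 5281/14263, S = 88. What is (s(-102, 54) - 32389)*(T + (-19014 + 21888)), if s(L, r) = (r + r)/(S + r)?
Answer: -1575517726874872250/16930879887 ≈ -9.3056e+7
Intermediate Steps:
s(L, r) = 2*r/(88 + r) (s(L, r) = (r + r)/(88 + r) = (2*r)/(88 + r) = 2*r/(88 + r))
T = -205653128/238463097 (T = -20609*1/16719 + 5281*(1/14263) = -20609/16719 + 5281/14263 = -205653128/238463097 ≈ -0.86241)
(s(-102, 54) - 32389)*(T + (-19014 + 21888)) = (2*54/(88 + 54) - 32389)*(-205653128/238463097 + (-19014 + 21888)) = (2*54/142 - 32389)*(-205653128/238463097 + 2874) = (2*54*(1/142) - 32389)*(685137287650/238463097) = (54/71 - 32389)*(685137287650/238463097) = -2299565/71*685137287650/238463097 = -1575517726874872250/16930879887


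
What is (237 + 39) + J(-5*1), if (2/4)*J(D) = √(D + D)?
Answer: 276 + 2*I*√10 ≈ 276.0 + 6.3246*I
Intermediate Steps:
J(D) = 2*√2*√D (J(D) = 2*√(D + D) = 2*√(2*D) = 2*(√2*√D) = 2*√2*√D)
(237 + 39) + J(-5*1) = (237 + 39) + 2*√2*√(-5*1) = 276 + 2*√2*√(-5) = 276 + 2*√2*(I*√5) = 276 + 2*I*√10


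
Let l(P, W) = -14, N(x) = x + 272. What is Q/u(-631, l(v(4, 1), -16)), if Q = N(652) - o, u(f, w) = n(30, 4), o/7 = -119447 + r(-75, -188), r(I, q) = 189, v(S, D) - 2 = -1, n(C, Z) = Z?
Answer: 417865/2 ≈ 2.0893e+5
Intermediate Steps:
N(x) = 272 + x
v(S, D) = 1 (v(S, D) = 2 - 1 = 1)
o = -834806 (o = 7*(-119447 + 189) = 7*(-119258) = -834806)
u(f, w) = 4
Q = 835730 (Q = (272 + 652) - 1*(-834806) = 924 + 834806 = 835730)
Q/u(-631, l(v(4, 1), -16)) = 835730/4 = 835730*(¼) = 417865/2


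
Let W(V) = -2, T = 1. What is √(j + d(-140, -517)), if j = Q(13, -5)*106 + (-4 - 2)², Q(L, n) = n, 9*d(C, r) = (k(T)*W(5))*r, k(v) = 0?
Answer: I*√494 ≈ 22.226*I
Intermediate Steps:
d(C, r) = 0 (d(C, r) = ((0*(-2))*r)/9 = (0*r)/9 = (⅑)*0 = 0)
j = -494 (j = -5*106 + (-4 - 2)² = -530 + (-6)² = -530 + 36 = -494)
√(j + d(-140, -517)) = √(-494 + 0) = √(-494) = I*√494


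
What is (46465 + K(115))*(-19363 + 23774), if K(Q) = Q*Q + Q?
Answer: 263799855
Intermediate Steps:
K(Q) = Q + Q² (K(Q) = Q² + Q = Q + Q²)
(46465 + K(115))*(-19363 + 23774) = (46465 + 115*(1 + 115))*(-19363 + 23774) = (46465 + 115*116)*4411 = (46465 + 13340)*4411 = 59805*4411 = 263799855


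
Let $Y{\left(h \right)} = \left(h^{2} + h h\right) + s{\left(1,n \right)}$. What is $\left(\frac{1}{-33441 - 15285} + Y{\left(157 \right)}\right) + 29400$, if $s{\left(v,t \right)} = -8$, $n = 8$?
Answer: $\frac{3834248939}{48726} \approx 78690.0$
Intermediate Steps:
$Y{\left(h \right)} = -8 + 2 h^{2}$ ($Y{\left(h \right)} = \left(h^{2} + h h\right) - 8 = \left(h^{2} + h^{2}\right) - 8 = 2 h^{2} - 8 = -8 + 2 h^{2}$)
$\left(\frac{1}{-33441 - 15285} + Y{\left(157 \right)}\right) + 29400 = \left(\frac{1}{-33441 - 15285} - \left(8 - 2 \cdot 157^{2}\right)\right) + 29400 = \left(\frac{1}{-48726} + \left(-8 + 2 \cdot 24649\right)\right) + 29400 = \left(- \frac{1}{48726} + \left(-8 + 49298\right)\right) + 29400 = \left(- \frac{1}{48726} + 49290\right) + 29400 = \frac{2401704539}{48726} + 29400 = \frac{3834248939}{48726}$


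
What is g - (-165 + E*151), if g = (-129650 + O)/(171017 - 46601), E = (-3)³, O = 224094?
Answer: 131966779/31104 ≈ 4242.8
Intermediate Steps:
E = -27
g = 23611/31104 (g = (-129650 + 224094)/(171017 - 46601) = 94444/124416 = 94444*(1/124416) = 23611/31104 ≈ 0.75910)
g - (-165 + E*151) = 23611/31104 - (-165 - 27*151) = 23611/31104 - (-165 - 4077) = 23611/31104 - 1*(-4242) = 23611/31104 + 4242 = 131966779/31104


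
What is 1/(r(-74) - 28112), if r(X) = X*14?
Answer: -1/29148 ≈ -3.4308e-5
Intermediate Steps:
r(X) = 14*X
1/(r(-74) - 28112) = 1/(14*(-74) - 28112) = 1/(-1036 - 28112) = 1/(-29148) = -1/29148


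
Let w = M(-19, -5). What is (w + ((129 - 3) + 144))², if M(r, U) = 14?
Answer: 80656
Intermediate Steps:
w = 14
(w + ((129 - 3) + 144))² = (14 + ((129 - 3) + 144))² = (14 + (126 + 144))² = (14 + 270)² = 284² = 80656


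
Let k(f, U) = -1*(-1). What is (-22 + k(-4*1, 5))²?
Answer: 441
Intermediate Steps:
k(f, U) = 1
(-22 + k(-4*1, 5))² = (-22 + 1)² = (-21)² = 441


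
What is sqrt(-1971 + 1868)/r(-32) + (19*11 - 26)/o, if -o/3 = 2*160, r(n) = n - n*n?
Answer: -61/320 - I*sqrt(103)/1056 ≈ -0.19062 - 0.0096107*I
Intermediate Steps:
r(n) = n - n**2
o = -960 (o = -6*160 = -3*320 = -960)
sqrt(-1971 + 1868)/r(-32) + (19*11 - 26)/o = sqrt(-1971 + 1868)/((-32*(1 - 1*(-32)))) + (19*11 - 26)/(-960) = sqrt(-103)/((-32*(1 + 32))) + (209 - 26)*(-1/960) = (I*sqrt(103))/((-32*33)) + 183*(-1/960) = (I*sqrt(103))/(-1056) - 61/320 = (I*sqrt(103))*(-1/1056) - 61/320 = -I*sqrt(103)/1056 - 61/320 = -61/320 - I*sqrt(103)/1056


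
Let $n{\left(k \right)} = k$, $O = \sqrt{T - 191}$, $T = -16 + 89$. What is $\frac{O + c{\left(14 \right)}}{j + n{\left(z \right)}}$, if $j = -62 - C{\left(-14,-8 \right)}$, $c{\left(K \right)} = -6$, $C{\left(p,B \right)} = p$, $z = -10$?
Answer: $\frac{3}{29} - \frac{i \sqrt{118}}{58} \approx 0.10345 - 0.18729 i$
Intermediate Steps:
$T = 73$
$O = i \sqrt{118}$ ($O = \sqrt{73 - 191} = \sqrt{-118} = i \sqrt{118} \approx 10.863 i$)
$j = -48$ ($j = -62 - -14 = -62 + 14 = -48$)
$\frac{O + c{\left(14 \right)}}{j + n{\left(z \right)}} = \frac{i \sqrt{118} - 6}{-48 - 10} = \frac{-6 + i \sqrt{118}}{-58} = \left(-6 + i \sqrt{118}\right) \left(- \frac{1}{58}\right) = \frac{3}{29} - \frac{i \sqrt{118}}{58}$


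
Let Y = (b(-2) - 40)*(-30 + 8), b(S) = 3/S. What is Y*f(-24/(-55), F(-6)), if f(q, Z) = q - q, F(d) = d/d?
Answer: 0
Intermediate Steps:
F(d) = 1
Y = 913 (Y = (3/(-2) - 40)*(-30 + 8) = (3*(-½) - 40)*(-22) = (-3/2 - 40)*(-22) = -83/2*(-22) = 913)
f(q, Z) = 0
Y*f(-24/(-55), F(-6)) = 913*0 = 0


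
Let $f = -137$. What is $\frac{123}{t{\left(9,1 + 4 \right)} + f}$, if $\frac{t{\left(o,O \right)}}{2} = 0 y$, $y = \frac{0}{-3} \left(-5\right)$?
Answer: $- \frac{123}{137} \approx -0.89781$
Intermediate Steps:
$y = 0$ ($y = 0 \left(- \frac{1}{3}\right) \left(-5\right) = 0 \left(-5\right) = 0$)
$t{\left(o,O \right)} = 0$ ($t{\left(o,O \right)} = 2 \cdot 0 \cdot 0 = 2 \cdot 0 = 0$)
$\frac{123}{t{\left(9,1 + 4 \right)} + f} = \frac{123}{0 - 137} = \frac{123}{-137} = 123 \left(- \frac{1}{137}\right) = - \frac{123}{137}$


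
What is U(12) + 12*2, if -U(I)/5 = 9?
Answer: -21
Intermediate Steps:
U(I) = -45 (U(I) = -5*9 = -45)
U(12) + 12*2 = -45 + 12*2 = -45 + 24 = -21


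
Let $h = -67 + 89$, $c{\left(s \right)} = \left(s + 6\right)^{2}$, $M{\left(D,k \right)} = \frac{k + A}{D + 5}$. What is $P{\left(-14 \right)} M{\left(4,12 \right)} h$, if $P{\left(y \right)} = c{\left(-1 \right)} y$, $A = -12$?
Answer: $0$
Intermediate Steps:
$M{\left(D,k \right)} = \frac{-12 + k}{5 + D}$ ($M{\left(D,k \right)} = \frac{k - 12}{D + 5} = \frac{-12 + k}{5 + D}$)
$c{\left(s \right)} = \left(6 + s\right)^{2}$
$P{\left(y \right)} = 25 y$ ($P{\left(y \right)} = \left(6 - 1\right)^{2} y = 5^{2} y = 25 y$)
$h = 22$
$P{\left(-14 \right)} M{\left(4,12 \right)} h = 25 \left(-14\right) \frac{-12 + 12}{5 + 4} \cdot 22 = - 350 \cdot \frac{1}{9} \cdot 0 \cdot 22 = \left(-350\right) 0 \cdot 22 = 0 \cdot 22 = 0$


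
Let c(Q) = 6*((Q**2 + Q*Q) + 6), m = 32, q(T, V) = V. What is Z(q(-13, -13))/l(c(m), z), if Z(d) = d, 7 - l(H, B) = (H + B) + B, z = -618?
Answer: 13/11081 ≈ 0.0011732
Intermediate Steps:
c(Q) = 36 + 12*Q**2 (c(Q) = 6*((Q**2 + Q**2) + 6) = 6*(2*Q**2 + 6) = 6*(6 + 2*Q**2) = 36 + 12*Q**2)
l(H, B) = 7 - H - 2*B (l(H, B) = 7 - ((H + B) + B) = 7 - ((B + H) + B) = 7 - (H + 2*B) = 7 + (-H - 2*B) = 7 - H - 2*B)
Z(q(-13, -13))/l(c(m), z) = -13/(7 - (36 + 12*32**2) - 2*(-618)) = -13/(7 - (36 + 12*1024) + 1236) = -13/(7 - (36 + 12288) + 1236) = -13/(7 - 1*12324 + 1236) = -13/(7 - 12324 + 1236) = -13/(-11081) = -13*(-1/11081) = 13/11081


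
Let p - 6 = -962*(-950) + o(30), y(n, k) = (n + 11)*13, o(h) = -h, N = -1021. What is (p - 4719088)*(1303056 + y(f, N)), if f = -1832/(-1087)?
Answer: -5390467615284348/1087 ≈ -4.9590e+12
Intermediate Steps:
f = 1832/1087 (f = -1832*(-1/1087) = 1832/1087 ≈ 1.6854)
y(n, k) = 143 + 13*n (y(n, k) = (11 + n)*13 = 143 + 13*n)
p = 913876 (p = 6 + (-962*(-950) - 1*30) = 6 + (913900 - 30) = 6 + 913870 = 913876)
(p - 4719088)*(1303056 + y(f, N)) = (913876 - 4719088)*(1303056 + (143 + 13*(1832/1087))) = -3805212*(1303056 + (143 + 23816/1087)) = -3805212*(1303056 + 179257/1087) = -3805212*1416601129/1087 = -5390467615284348/1087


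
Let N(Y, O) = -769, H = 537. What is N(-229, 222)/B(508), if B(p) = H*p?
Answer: -769/272796 ≈ -0.0028190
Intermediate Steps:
B(p) = 537*p
N(-229, 222)/B(508) = -769/(537*508) = -769/272796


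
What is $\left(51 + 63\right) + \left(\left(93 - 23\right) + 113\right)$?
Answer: $297$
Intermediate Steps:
$\left(51 + 63\right) + \left(\left(93 - 23\right) + 113\right) = 114 + \left(70 + 113\right) = 114 + 183 = 297$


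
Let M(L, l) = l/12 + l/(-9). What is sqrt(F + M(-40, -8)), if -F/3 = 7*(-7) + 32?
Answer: sqrt(461)/3 ≈ 7.1570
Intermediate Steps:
M(L, l) = -l/36 (M(L, l) = l*(1/12) + l*(-1/9) = l/12 - l/9 = -l/36)
F = 51 (F = -3*(7*(-7) + 32) = -3*(-49 + 32) = -3*(-17) = 51)
sqrt(F + M(-40, -8)) = sqrt(51 - 1/36*(-8)) = sqrt(51 + 2/9) = sqrt(461/9) = sqrt(461)/3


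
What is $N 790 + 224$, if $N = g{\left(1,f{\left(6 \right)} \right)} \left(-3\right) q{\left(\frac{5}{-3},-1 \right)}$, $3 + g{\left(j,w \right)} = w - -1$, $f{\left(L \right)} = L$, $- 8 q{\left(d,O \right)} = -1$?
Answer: $-961$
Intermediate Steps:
$q{\left(d,O \right)} = \frac{1}{8}$ ($q{\left(d,O \right)} = \left(- \frac{1}{8}\right) \left(-1\right) = \frac{1}{8}$)
$g{\left(j,w \right)} = -2 + w$ ($g{\left(j,w \right)} = -3 + \left(w - -1\right) = -3 + \left(w + 1\right) = -3 + \left(1 + w\right) = -2 + w$)
$N = - \frac{3}{2}$ ($N = \left(-2 + 6\right) \left(-3\right) \frac{1}{8} = 4 \left(-3\right) \frac{1}{8} = \left(-12\right) \frac{1}{8} = - \frac{3}{2} \approx -1.5$)
$N 790 + 224 = \left(- \frac{3}{2}\right) 790 + 224 = -1185 + 224 = -961$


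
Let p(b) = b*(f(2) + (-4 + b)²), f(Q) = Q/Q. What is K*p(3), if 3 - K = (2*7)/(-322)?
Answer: 420/23 ≈ 18.261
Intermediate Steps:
f(Q) = 1
p(b) = b*(1 + (-4 + b)²)
K = 70/23 (K = 3 - 2*7/(-322) = 3 - 14*(-1)/322 = 3 - 1*(-1/23) = 3 + 1/23 = 70/23 ≈ 3.0435)
K*p(3) = 70*(3*(1 + (-4 + 3)²))/23 = 70*(3*(1 + (-1)²))/23 = 70*(3*(1 + 1))/23 = 70*(3*2)/23 = (70/23)*6 = 420/23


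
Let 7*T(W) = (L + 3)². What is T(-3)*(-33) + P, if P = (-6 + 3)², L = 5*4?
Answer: -17394/7 ≈ -2484.9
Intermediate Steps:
L = 20
T(W) = 529/7 (T(W) = (20 + 3)²/7 = (⅐)*23² = (⅐)*529 = 529/7)
P = 9 (P = (-3)² = 9)
T(-3)*(-33) + P = (529/7)*(-33) + 9 = -17457/7 + 9 = -17394/7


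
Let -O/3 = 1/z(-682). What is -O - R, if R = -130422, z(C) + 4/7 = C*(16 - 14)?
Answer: 415263641/3184 ≈ 1.3042e+5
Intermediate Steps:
z(C) = -4/7 + 2*C (z(C) = -4/7 + C*(16 - 14) = -4/7 + C*2 = -4/7 + 2*C)
O = 7/3184 (O = -3/(-4/7 + 2*(-682)) = -3/(-4/7 - 1364) = -3/(-9552/7) = -3*(-7/9552) = 7/3184 ≈ 0.0021985)
-O - R = -1*7/3184 - 1*(-130422) = -7/3184 + 130422 = 415263641/3184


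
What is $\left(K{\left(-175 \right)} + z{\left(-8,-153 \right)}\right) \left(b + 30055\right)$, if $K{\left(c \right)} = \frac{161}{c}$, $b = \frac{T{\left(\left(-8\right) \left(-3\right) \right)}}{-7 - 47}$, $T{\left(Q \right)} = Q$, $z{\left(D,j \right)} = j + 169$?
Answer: $\frac{101975107}{225} \approx 4.5322 \cdot 10^{5}$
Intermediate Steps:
$z{\left(D,j \right)} = 169 + j$
$b = - \frac{4}{9}$ ($b = \frac{\left(-8\right) \left(-3\right)}{-7 - 47} = \frac{24}{-54} = 24 \left(- \frac{1}{54}\right) = - \frac{4}{9} \approx -0.44444$)
$\left(K{\left(-175 \right)} + z{\left(-8,-153 \right)}\right) \left(b + 30055\right) = \left(\frac{161}{-175} + \left(169 - 153\right)\right) \left(- \frac{4}{9} + 30055\right) = \left(161 \left(- \frac{1}{175}\right) + 16\right) \frac{270491}{9} = \left(- \frac{23}{25} + 16\right) \frac{270491}{9} = \frac{377}{25} \cdot \frac{270491}{9} = \frac{101975107}{225}$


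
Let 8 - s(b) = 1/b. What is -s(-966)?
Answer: -7729/966 ≈ -8.0010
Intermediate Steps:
s(b) = 8 - 1/b
-s(-966) = -(8 - 1/(-966)) = -(8 - 1*(-1/966)) = -(8 + 1/966) = -1*7729/966 = -7729/966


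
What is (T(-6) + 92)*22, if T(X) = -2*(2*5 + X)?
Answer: 1848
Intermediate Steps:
T(X) = -20 - 2*X (T(X) = -2*(10 + X) = -20 - 2*X)
(T(-6) + 92)*22 = ((-20 - 2*(-6)) + 92)*22 = ((-20 + 12) + 92)*22 = (-8 + 92)*22 = 84*22 = 1848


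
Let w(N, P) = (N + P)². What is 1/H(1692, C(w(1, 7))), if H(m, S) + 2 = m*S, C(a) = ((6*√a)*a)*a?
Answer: 1/332660734 ≈ 3.0061e-9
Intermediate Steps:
C(a) = 6*a^(5/2) (C(a) = (6*a^(3/2))*a = 6*a^(5/2))
H(m, S) = -2 + S*m (H(m, S) = -2 + m*S = -2 + S*m)
1/H(1692, C(w(1, 7))) = 1/(-2 + (6*((1 + 7)²)^(5/2))*1692) = 1/(-2 + (6*(8²)^(5/2))*1692) = 1/(-2 + (6*64^(5/2))*1692) = 1/(-2 + (6*32768)*1692) = 1/(-2 + 196608*1692) = 1/(-2 + 332660736) = 1/332660734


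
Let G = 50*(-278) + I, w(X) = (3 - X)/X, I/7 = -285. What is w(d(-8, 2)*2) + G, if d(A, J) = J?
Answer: -63581/4 ≈ -15895.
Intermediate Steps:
I = -1995 (I = 7*(-285) = -1995)
w(X) = (3 - X)/X
G = -15895 (G = 50*(-278) - 1995 = -13900 - 1995 = -15895)
w(d(-8, 2)*2) + G = (3 - 2*2)/((2*2)) - 15895 = (3 - 1*4)/4 - 15895 = (3 - 4)/4 - 15895 = (¼)*(-1) - 15895 = -¼ - 15895 = -63581/4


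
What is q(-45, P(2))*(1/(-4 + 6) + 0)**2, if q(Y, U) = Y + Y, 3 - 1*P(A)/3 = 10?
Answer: -45/2 ≈ -22.500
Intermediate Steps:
P(A) = -21 (P(A) = 9 - 3*10 = 9 - 30 = -21)
q(Y, U) = 2*Y
q(-45, P(2))*(1/(-4 + 6) + 0)**2 = (2*(-45))*(1/(-4 + 6) + 0)**2 = -90*(1/2 + 0)**2 = -90*(1/2)**2 = -90*1/4 = -45/2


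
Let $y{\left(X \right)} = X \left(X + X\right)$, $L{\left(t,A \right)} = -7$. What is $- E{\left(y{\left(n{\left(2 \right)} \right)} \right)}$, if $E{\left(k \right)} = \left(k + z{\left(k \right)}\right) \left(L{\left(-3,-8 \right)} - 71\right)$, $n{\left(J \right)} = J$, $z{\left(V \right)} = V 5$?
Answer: $3744$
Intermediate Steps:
$z{\left(V \right)} = 5 V$
$y{\left(X \right)} = 2 X^{2}$ ($y{\left(X \right)} = X 2 X = 2 X^{2}$)
$E{\left(k \right)} = - 468 k$ ($E{\left(k \right)} = \left(k + 5 k\right) \left(-7 - 71\right) = 6 k \left(-78\right) = - 468 k$)
$- E{\left(y{\left(n{\left(2 \right)} \right)} \right)} = - \left(-468\right) 2 \cdot 2^{2} = - \left(-468\right) 2 \cdot 4 = - \left(-468\right) 8 = \left(-1\right) \left(-3744\right) = 3744$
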